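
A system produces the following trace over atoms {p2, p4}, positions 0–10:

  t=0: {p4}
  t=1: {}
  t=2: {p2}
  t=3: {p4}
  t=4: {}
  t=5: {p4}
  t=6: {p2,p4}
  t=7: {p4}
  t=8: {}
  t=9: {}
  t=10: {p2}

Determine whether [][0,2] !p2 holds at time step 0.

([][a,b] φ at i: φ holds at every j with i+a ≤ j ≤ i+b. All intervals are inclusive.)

False

Check !p2 at every j in [0,2]:
  j=0: true
  j=1: true
  j=2: false
Fails at j=2 → formula fails.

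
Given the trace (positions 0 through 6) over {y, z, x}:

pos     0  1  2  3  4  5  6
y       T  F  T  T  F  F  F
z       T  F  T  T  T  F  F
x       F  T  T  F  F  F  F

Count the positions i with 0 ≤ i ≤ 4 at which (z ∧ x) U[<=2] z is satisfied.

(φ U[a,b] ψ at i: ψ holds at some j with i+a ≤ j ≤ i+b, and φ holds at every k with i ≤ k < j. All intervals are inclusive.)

Evaluate at each i in [0,4]:
  i=0: ✓ (rhs at j=0)
  i=1: ✗ (lhs fails at k=1 before rhs at j=2)
  i=2: ✓ (rhs at j=2)
  i=3: ✓ (rhs at j=3)
  i=4: ✓ (rhs at j=4)
Positions where it holds: {0, 2, 3, 4} → 4.

4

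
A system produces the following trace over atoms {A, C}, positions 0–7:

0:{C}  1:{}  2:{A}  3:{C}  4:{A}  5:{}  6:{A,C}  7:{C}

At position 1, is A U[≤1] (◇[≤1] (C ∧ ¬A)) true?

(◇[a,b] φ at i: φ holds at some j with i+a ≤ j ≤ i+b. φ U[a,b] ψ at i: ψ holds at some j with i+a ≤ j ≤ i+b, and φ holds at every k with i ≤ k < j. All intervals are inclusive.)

Need some j in [1,2] with ◇[≤1] (C ∧ ¬A), and A at every k in [1,j-1].
  j=1: ◇[≤1] (C ∧ ¬A) — fails (none in [1,2]).
  j=2: ◇[≤1] (C ∧ ¬A) holds, but A fails at k=1 → not this j.
No j in the window works → until fails.

No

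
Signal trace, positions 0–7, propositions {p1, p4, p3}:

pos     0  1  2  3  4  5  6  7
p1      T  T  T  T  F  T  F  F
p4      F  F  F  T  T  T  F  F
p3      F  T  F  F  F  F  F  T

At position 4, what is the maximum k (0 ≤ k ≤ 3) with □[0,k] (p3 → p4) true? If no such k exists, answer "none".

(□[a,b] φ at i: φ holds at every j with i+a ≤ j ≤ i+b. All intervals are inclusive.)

(p3 → p4) must hold from j=4 onward; find where it first fails.
  j=4: holds
  j=5: holds
  j=6: holds
  j=7: fails
Holds on [4,6], so largest k = 2.

2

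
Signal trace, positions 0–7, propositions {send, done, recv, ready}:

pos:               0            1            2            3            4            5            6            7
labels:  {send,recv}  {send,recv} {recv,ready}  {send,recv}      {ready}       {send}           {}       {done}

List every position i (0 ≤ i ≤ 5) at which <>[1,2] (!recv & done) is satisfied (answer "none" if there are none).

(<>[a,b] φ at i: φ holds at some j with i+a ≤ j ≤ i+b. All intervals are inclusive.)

5

Evaluate at each i in [0,5]:
  i=0: ✗ (none in [1,2])
  i=1: ✗ (none in [2,3])
  i=2: ✗ (none in [3,4])
  i=3: ✗ (none in [4,5])
  i=4: ✗ (none in [5,6])
  i=5: ✓ (witness j=7)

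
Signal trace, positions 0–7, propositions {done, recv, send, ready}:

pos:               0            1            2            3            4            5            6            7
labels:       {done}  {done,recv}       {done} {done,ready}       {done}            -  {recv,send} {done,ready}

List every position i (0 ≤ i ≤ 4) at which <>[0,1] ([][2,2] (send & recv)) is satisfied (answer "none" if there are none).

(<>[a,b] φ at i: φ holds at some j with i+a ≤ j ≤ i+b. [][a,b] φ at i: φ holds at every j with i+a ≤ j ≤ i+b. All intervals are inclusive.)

Evaluate at each i in [0,4]:
  i=0: ✗ (none in [0,1])
  i=1: ✗ (none in [1,2])
  i=2: ✗ (none in [2,3])
  i=3: ✓ (witness j=4)
  i=4: ✓ (witness j=4)

3, 4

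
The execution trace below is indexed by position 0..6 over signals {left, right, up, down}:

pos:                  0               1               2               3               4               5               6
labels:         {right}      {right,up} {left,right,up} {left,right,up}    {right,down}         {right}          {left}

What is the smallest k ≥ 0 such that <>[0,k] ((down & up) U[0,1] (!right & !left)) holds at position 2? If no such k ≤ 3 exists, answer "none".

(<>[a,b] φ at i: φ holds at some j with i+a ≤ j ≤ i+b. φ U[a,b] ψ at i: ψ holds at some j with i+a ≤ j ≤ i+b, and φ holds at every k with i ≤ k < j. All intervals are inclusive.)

none

Scan j = 2,3,… for ((down & up) U[0,1] (!right & !left)):
  j=2: fails
  j=3: fails
  j=4: fails
  j=5: fails
No j in [2,5] satisfies it → none.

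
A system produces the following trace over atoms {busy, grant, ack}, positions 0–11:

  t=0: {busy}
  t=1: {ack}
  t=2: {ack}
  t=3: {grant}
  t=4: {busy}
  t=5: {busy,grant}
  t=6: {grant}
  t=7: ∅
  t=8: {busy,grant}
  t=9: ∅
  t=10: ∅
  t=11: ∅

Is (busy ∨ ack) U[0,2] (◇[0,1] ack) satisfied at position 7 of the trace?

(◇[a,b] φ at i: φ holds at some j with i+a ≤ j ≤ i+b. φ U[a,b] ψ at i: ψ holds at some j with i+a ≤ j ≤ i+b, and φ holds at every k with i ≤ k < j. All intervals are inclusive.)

No

Need some j in [7,9] with ◇[0,1] ack, and (busy ∨ ack) at every k in [7,j-1].
  j=7: ◇[0,1] ack — fails (none in [7,8]).
  j=8: ◇[0,1] ack — fails (none in [8,9]).
  j=9: ◇[0,1] ack — fails (none in [9,10]).
No j in the window works → until fails.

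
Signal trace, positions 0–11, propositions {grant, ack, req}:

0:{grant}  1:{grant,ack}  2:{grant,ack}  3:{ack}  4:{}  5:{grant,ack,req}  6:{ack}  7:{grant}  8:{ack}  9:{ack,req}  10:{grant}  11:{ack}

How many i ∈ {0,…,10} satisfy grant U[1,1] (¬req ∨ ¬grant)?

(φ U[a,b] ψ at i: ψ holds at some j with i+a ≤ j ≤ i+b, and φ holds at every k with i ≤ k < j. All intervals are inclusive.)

Evaluate at each i in [0,10]:
  i=0: ✓ (rhs at j=1; lhs holds on [0,0])
  i=1: ✓ (rhs at j=2; lhs holds on [1,1])
  i=2: ✓ (rhs at j=3; lhs holds on [2,2])
  i=3: ✗ (lhs fails at k=3 before rhs at j=4)
  i=4: ✗ (no rhs in [5,5])
  i=5: ✓ (rhs at j=6; lhs holds on [5,5])
  i=6: ✗ (lhs fails at k=6 before rhs at j=7)
  i=7: ✓ (rhs at j=8; lhs holds on [7,7])
  i=8: ✗ (lhs fails at k=8 before rhs at j=9)
  i=9: ✗ (lhs fails at k=9 before rhs at j=10)
  i=10: ✓ (rhs at j=11; lhs holds on [10,10])
Positions where it holds: {0, 1, 2, 5, 7, 10} → 6.

6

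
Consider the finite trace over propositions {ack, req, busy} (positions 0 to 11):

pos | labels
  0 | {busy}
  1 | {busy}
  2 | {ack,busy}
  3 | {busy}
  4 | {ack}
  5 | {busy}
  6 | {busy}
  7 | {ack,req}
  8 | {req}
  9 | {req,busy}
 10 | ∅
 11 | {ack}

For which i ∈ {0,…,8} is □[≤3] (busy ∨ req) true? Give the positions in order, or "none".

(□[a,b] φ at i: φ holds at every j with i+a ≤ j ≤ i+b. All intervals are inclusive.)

Evaluate at each i in [0,8]:
  i=0: ✓ (all of [0,3])
  i=1: ✗ (fails at j=4)
  i=2: ✗ (fails at j=4)
  i=3: ✗ (fails at j=4)
  i=4: ✗ (fails at j=4)
  i=5: ✓ (all of [5,8])
  i=6: ✓ (all of [6,9])
  i=7: ✗ (fails at j=10)
  i=8: ✗ (fails at j=10)

0, 5, 6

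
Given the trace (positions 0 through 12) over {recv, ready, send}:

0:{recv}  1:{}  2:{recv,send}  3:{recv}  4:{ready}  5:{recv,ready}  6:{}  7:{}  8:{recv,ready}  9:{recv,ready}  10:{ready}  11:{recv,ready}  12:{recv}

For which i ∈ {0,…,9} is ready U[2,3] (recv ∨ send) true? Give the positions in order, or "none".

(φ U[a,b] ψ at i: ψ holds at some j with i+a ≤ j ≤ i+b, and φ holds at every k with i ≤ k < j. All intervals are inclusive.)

Evaluate at each i in [0,9]:
  i=0: ✗ (lhs fails at k=0 before rhs at j=2)
  i=1: ✗ (lhs fails at k=1 before rhs at j=3)
  i=2: ✗ (lhs fails at k=2 before rhs at j=5)
  i=3: ✗ (lhs fails at k=3 before rhs at j=5)
  i=4: ✗ (no rhs in [6,7])
  i=5: ✗ (lhs fails at k=6 before rhs at j=8)
  i=6: ✗ (lhs fails at k=6 before rhs at j=8)
  i=7: ✗ (lhs fails at k=7 before rhs at j=9)
  i=8: ✓ (rhs at j=11; lhs holds on [8,10])
  i=9: ✓ (rhs at j=11; lhs holds on [9,10])

8, 9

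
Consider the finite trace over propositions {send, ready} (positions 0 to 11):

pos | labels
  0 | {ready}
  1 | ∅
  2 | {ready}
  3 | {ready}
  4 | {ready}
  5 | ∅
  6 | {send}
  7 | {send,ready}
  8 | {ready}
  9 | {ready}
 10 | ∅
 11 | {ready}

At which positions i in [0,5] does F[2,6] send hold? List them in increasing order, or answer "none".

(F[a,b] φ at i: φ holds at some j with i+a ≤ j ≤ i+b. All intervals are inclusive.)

0, 1, 2, 3, 4, 5

Evaluate at each i in [0,5]:
  i=0: ✓ (witness j=6)
  i=1: ✓ (witness j=6)
  i=2: ✓ (witness j=6)
  i=3: ✓ (witness j=6)
  i=4: ✓ (witness j=6)
  i=5: ✓ (witness j=7)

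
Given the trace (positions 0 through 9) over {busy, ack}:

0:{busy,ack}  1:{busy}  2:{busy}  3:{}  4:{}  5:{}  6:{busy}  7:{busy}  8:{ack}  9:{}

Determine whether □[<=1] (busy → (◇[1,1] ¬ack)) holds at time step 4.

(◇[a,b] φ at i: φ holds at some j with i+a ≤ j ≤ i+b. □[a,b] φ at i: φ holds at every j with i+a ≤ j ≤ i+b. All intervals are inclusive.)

Check (busy → (◇[1,1] ¬ack)) at every j in [4,5]:
  j=4: antecedent false → ✓
  j=5: antecedent false → ✓
All positions satisfy it → formula holds.

True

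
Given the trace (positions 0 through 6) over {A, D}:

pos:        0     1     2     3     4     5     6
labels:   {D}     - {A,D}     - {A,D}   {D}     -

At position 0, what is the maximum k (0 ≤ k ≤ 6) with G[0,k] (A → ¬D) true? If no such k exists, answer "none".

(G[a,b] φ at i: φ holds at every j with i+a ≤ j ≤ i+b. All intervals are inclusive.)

1

(A → ¬D) must hold from j=0 onward; find where it first fails.
  j=0: holds
  j=1: holds
  j=2: fails
Holds on [0,1], so largest k = 1.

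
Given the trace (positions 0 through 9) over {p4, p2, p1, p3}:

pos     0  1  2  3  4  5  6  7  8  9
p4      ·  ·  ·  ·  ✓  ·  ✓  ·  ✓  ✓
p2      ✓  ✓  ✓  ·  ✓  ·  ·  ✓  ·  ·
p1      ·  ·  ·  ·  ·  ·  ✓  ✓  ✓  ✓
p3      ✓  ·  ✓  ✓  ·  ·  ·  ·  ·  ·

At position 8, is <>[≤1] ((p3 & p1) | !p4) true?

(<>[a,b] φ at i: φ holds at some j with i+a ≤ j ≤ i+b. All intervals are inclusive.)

Check ((p3 & p1) | !p4) at each j in [8,9]:
  j=8: false
  j=9: false
No position in the window satisfies it → formula fails.

No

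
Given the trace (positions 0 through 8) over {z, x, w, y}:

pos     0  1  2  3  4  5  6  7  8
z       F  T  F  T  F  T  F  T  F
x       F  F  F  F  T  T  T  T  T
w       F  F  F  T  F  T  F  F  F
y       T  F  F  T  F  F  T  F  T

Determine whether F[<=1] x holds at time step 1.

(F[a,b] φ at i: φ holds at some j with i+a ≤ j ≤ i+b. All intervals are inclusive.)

Check x at each j in [1,2]:
  j=1: false
  j=2: false
No position in the window satisfies it → formula fails.

False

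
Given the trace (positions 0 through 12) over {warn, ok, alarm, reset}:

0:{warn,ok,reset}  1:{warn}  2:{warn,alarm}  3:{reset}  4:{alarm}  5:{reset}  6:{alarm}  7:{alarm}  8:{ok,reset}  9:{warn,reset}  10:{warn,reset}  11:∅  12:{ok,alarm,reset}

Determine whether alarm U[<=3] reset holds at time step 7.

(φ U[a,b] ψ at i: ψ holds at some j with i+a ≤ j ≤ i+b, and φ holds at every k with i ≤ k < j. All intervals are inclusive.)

Holds

Need some j in [7,10] with reset, and alarm at every k in [7,j-1].
  j=7: reset false.
  j=8: reset holds; alarm holds at every k in [7,7] → satisfied.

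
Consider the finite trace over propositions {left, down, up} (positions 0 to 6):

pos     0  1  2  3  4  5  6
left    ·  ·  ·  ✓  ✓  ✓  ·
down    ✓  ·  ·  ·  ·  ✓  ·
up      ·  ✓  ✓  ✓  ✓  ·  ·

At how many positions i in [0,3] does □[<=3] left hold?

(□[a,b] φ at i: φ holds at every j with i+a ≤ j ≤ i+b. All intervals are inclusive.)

Evaluate at each i in [0,3]:
  i=0: ✗ (fails at j=0)
  i=1: ✗ (fails at j=1)
  i=2: ✗ (fails at j=2)
  i=3: ✗ (fails at j=6)
Positions where it holds: {} → 0.

0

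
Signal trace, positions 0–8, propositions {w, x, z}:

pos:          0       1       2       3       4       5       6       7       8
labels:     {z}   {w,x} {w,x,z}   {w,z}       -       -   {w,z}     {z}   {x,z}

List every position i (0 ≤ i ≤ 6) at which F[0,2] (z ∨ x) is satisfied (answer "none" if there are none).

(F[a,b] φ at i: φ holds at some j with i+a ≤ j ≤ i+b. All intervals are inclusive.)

0, 1, 2, 3, 4, 5, 6

Evaluate at each i in [0,6]:
  i=0: ✓ (witness j=0)
  i=1: ✓ (witness j=1)
  i=2: ✓ (witness j=2)
  i=3: ✓ (witness j=3)
  i=4: ✓ (witness j=6)
  i=5: ✓ (witness j=6)
  i=6: ✓ (witness j=6)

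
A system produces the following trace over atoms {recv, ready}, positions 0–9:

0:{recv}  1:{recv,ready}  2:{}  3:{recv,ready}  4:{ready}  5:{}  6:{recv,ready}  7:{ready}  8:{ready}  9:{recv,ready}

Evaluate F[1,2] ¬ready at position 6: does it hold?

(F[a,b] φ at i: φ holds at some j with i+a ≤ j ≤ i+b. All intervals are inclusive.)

False

Check ¬ready at each j in [7,8]:
  j=7: false
  j=8: false
No position in the window satisfies it → formula fails.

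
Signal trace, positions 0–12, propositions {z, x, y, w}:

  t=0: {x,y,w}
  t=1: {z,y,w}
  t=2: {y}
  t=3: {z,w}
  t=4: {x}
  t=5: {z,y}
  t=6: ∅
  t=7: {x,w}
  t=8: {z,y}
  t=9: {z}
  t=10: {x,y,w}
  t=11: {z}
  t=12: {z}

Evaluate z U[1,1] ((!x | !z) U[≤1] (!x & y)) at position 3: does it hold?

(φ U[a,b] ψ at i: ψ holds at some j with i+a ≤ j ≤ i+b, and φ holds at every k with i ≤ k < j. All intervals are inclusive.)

Yes

Need some j in [4,4] with ((!x | !z) U[≤1] (!x & y)), and z at every k in [3,j-1].
  j=4: ((!x | !z) U[≤1] (!x & y)) holds; z holds at every k in [3,3] → satisfied.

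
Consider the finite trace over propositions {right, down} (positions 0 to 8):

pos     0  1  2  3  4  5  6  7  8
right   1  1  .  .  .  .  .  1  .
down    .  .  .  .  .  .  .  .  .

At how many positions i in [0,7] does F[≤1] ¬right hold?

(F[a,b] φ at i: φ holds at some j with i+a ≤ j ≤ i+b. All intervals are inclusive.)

Evaluate at each i in [0,7]:
  i=0: ✗ (none in [0,1])
  i=1: ✓ (witness j=2)
  i=2: ✓ (witness j=2)
  i=3: ✓ (witness j=3)
  i=4: ✓ (witness j=4)
  i=5: ✓ (witness j=5)
  i=6: ✓ (witness j=6)
  i=7: ✓ (witness j=8)
Positions where it holds: {1, 2, 3, 4, 5, 6, 7} → 7.

7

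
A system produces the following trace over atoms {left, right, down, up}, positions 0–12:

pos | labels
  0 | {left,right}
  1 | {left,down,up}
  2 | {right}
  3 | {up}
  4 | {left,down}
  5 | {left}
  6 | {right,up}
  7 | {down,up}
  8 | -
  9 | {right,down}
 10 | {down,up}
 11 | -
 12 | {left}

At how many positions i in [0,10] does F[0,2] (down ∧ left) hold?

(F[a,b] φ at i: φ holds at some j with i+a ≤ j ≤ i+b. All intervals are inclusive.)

Evaluate at each i in [0,10]:
  i=0: ✓ (witness j=1)
  i=1: ✓ (witness j=1)
  i=2: ✓ (witness j=4)
  i=3: ✓ (witness j=4)
  i=4: ✓ (witness j=4)
  i=5: ✗ (none in [5,7])
  i=6: ✗ (none in [6,8])
  i=7: ✗ (none in [7,9])
  i=8: ✗ (none in [8,10])
  i=9: ✗ (none in [9,11])
  i=10: ✗ (none in [10,12])
Positions where it holds: {0, 1, 2, 3, 4} → 5.

5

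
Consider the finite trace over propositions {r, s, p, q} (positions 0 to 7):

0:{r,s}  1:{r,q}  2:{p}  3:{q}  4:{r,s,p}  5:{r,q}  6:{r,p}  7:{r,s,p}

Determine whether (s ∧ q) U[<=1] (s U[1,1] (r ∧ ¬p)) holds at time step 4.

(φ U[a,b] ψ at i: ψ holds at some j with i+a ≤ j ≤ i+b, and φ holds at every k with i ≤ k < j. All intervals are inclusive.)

Need some j in [4,5] with (s U[1,1] (r ∧ ¬p)), and (s ∧ q) at every k in [4,j-1].
  j=4: (s U[1,1] (r ∧ ¬p)) holds; no prefix to check → satisfied.

Yes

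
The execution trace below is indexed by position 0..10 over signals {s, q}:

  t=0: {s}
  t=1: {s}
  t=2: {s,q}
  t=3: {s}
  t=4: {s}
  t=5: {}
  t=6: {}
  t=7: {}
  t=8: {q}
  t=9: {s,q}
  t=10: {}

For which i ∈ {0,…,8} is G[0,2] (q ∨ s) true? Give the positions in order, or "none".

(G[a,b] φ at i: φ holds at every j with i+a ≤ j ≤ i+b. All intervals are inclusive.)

0, 1, 2

Evaluate at each i in [0,8]:
  i=0: ✓ (all of [0,2])
  i=1: ✓ (all of [1,3])
  i=2: ✓ (all of [2,4])
  i=3: ✗ (fails at j=5)
  i=4: ✗ (fails at j=5)
  i=5: ✗ (fails at j=5)
  i=6: ✗ (fails at j=6)
  i=7: ✗ (fails at j=7)
  i=8: ✗ (fails at j=10)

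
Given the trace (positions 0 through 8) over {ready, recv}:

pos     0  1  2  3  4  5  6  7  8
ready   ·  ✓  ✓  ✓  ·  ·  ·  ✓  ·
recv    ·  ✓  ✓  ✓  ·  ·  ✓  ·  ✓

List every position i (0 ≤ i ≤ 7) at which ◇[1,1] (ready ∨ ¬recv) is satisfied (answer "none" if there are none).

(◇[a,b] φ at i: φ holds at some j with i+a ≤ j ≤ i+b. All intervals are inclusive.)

Evaluate at each i in [0,7]:
  i=0: ✓ (witness j=1)
  i=1: ✓ (witness j=2)
  i=2: ✓ (witness j=3)
  i=3: ✓ (witness j=4)
  i=4: ✓ (witness j=5)
  i=5: ✗ (none in [6,6])
  i=6: ✓ (witness j=7)
  i=7: ✗ (none in [8,8])

0, 1, 2, 3, 4, 6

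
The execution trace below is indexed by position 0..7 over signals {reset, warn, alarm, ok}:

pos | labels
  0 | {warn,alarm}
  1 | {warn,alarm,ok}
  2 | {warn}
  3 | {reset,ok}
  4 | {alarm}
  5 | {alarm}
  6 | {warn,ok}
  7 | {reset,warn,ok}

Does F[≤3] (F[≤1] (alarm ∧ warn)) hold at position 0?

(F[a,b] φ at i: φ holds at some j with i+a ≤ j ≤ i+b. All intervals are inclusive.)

Check F[≤1] (alarm ∧ warn) at each j in [0,3]:
  j=0: holds (witness at 0)
  j=1: holds (witness at 1)
  j=2: fails (none in [2,3])
  j=3: fails (none in [3,4])
Found at j=0 → formula holds.

Holds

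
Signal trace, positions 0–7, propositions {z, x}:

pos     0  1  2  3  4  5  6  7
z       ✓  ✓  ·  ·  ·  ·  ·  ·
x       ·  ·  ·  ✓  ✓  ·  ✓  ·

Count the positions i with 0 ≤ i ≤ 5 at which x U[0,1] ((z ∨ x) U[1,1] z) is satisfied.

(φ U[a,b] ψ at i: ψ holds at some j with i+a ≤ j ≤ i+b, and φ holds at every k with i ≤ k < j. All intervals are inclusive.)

Evaluate at each i in [0,5]:
  i=0: ✓ (rhs at j=0)
  i=1: ✗ (no rhs in [1,2])
  i=2: ✗ (no rhs in [2,3])
  i=3: ✗ (no rhs in [3,4])
  i=4: ✗ (no rhs in [4,5])
  i=5: ✗ (no rhs in [5,6])
Positions where it holds: {0} → 1.

1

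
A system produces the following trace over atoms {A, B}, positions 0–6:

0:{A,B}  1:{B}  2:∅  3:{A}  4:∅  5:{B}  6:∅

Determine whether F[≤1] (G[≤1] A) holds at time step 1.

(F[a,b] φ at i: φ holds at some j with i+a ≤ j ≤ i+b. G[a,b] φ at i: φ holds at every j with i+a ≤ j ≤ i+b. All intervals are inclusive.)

Does not hold

Check G[≤1] A at each j in [1,2]:
  j=1: fails at 1
  j=2: fails at 2
No position in the window satisfies it → formula fails.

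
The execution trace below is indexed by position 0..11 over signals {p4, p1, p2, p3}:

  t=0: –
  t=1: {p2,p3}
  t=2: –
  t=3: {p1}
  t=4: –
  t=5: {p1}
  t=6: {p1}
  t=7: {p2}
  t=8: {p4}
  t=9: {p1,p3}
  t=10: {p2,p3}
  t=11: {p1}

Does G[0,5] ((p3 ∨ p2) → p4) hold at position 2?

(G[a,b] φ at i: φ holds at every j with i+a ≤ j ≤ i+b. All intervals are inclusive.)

Does not hold

Check ((p3 ∨ p2) → p4) at every j in [2,7]:
  j=2: antecedent false → ✓
  j=3: antecedent false → ✓
  j=4: antecedent false → ✓
  j=5: antecedent false → ✓
  j=6: antecedent false → ✓
  j=7: antecedent true; consequent false → ✗
Fails at j=7 → formula fails.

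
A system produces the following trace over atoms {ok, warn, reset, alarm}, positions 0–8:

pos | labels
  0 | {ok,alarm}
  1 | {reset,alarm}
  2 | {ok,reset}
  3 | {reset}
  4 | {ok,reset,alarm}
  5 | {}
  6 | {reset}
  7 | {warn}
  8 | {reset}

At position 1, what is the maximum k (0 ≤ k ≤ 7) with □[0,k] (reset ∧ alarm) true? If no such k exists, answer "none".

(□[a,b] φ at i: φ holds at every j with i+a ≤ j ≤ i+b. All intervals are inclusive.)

(reset ∧ alarm) must hold from j=1 onward; find where it first fails.
  j=1: holds
  j=2: fails
Holds on [1,1], so largest k = 0.

0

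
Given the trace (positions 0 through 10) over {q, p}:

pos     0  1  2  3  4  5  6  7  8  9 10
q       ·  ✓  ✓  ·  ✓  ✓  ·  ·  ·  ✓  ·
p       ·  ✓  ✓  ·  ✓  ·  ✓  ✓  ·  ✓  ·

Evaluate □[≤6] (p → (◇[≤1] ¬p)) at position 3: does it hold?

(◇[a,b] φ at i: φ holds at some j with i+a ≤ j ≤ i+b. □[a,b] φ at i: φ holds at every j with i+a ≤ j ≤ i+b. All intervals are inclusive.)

Check (p → (◇[≤1] ¬p)) at every j in [3,9]:
  j=3: antecedent false → ✓
  j=4: antecedent true; consequent holds (witness at 5) → ✓
  j=5: antecedent false → ✓
  j=6: antecedent true; consequent fails (none in [6,7]) → ✗
  j=7: antecedent true; consequent holds (witness at 8) → ✓
  j=8: antecedent false → ✓
  j=9: antecedent true; consequent holds (witness at 10) → ✓
Fails at j=6 → formula fails.

Does not hold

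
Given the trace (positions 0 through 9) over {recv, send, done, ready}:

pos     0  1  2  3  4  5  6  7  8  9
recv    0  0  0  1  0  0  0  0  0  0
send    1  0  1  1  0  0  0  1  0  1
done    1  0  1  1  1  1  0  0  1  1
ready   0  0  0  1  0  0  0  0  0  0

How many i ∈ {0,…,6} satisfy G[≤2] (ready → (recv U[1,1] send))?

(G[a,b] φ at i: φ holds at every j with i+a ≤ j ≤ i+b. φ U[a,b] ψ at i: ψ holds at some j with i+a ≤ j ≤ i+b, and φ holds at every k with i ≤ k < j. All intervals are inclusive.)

4

Evaluate at each i in [0,6]:
  i=0: ✓ (all of [0,2])
  i=1: ✗ (fails at j=3)
  i=2: ✗ (fails at j=3)
  i=3: ✗ (fails at j=3)
  i=4: ✓ (all of [4,6])
  i=5: ✓ (all of [5,7])
  i=6: ✓ (all of [6,8])
Positions where it holds: {0, 4, 5, 6} → 4.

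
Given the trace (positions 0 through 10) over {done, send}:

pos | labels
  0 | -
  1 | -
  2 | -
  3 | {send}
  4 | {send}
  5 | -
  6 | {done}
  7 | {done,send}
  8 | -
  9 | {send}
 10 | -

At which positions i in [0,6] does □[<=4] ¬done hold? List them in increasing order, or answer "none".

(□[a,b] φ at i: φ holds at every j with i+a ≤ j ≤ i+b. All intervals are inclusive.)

0, 1

Evaluate at each i in [0,6]:
  i=0: ✓ (all of [0,4])
  i=1: ✓ (all of [1,5])
  i=2: ✗ (fails at j=6)
  i=3: ✗ (fails at j=6)
  i=4: ✗ (fails at j=6)
  i=5: ✗ (fails at j=6)
  i=6: ✗ (fails at j=6)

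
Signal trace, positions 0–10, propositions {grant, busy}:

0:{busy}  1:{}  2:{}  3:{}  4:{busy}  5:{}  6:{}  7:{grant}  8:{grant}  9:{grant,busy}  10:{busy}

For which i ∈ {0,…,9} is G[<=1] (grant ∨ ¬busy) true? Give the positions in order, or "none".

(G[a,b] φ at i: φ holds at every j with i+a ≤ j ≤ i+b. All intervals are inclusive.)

Evaluate at each i in [0,9]:
  i=0: ✗ (fails at j=0)
  i=1: ✓ (all of [1,2])
  i=2: ✓ (all of [2,3])
  i=3: ✗ (fails at j=4)
  i=4: ✗ (fails at j=4)
  i=5: ✓ (all of [5,6])
  i=6: ✓ (all of [6,7])
  i=7: ✓ (all of [7,8])
  i=8: ✓ (all of [8,9])
  i=9: ✗ (fails at j=10)

1, 2, 5, 6, 7, 8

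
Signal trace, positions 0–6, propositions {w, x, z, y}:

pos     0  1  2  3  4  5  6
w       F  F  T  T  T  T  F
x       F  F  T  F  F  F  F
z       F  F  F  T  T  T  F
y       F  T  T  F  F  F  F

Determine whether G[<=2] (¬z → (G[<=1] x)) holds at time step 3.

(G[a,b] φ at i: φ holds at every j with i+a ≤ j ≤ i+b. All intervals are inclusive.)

Check (¬z → (G[<=1] x)) at every j in [3,5]:
  j=3: antecedent false → ✓
  j=4: antecedent false → ✓
  j=5: antecedent false → ✓
All positions satisfy it → formula holds.

Holds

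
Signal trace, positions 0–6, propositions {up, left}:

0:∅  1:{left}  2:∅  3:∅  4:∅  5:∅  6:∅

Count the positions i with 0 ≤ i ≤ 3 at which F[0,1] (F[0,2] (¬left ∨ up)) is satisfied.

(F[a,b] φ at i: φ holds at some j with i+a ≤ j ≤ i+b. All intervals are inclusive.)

Evaluate at each i in [0,3]:
  i=0: ✓ (witness j=0)
  i=1: ✓ (witness j=1)
  i=2: ✓ (witness j=2)
  i=3: ✓ (witness j=3)
Positions where it holds: {0, 1, 2, 3} → 4.

4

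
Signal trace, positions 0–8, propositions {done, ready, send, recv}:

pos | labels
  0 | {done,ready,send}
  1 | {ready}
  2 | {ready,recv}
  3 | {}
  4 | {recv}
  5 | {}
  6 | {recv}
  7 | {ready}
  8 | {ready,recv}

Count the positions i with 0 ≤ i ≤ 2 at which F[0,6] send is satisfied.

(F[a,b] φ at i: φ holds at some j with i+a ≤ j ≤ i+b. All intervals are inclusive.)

Evaluate at each i in [0,2]:
  i=0: ✓ (witness j=0)
  i=1: ✗ (none in [1,7])
  i=2: ✗ (none in [2,8])
Positions where it holds: {0} → 1.

1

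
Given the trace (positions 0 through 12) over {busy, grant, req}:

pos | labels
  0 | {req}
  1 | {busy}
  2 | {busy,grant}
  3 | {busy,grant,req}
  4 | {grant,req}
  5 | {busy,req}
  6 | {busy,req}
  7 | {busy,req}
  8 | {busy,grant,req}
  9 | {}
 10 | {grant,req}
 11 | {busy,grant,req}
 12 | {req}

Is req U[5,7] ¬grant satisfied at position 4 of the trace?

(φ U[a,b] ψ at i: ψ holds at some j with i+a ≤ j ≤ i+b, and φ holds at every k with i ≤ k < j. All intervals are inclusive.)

Holds

Need some j in [9,11] with ¬grant, and req at every k in [4,j-1].
  j=9: ¬grant holds; req holds at every k in [4,8] → satisfied.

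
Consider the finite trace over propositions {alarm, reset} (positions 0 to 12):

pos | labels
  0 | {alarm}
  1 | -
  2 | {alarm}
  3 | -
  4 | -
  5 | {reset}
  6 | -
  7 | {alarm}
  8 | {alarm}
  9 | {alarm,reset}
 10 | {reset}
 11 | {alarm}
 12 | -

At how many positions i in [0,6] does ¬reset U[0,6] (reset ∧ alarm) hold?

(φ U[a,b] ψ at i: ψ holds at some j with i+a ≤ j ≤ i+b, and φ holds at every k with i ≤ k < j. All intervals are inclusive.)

1

Evaluate at each i in [0,6]:
  i=0: ✗ (no rhs in [0,6])
  i=1: ✗ (no rhs in [1,7])
  i=2: ✗ (no rhs in [2,8])
  i=3: ✗ (lhs fails at k=5 before rhs at j=9)
  i=4: ✗ (lhs fails at k=5 before rhs at j=9)
  i=5: ✗ (lhs fails at k=5 before rhs at j=9)
  i=6: ✓ (rhs at j=9; lhs holds on [6,8])
Positions where it holds: {6} → 1.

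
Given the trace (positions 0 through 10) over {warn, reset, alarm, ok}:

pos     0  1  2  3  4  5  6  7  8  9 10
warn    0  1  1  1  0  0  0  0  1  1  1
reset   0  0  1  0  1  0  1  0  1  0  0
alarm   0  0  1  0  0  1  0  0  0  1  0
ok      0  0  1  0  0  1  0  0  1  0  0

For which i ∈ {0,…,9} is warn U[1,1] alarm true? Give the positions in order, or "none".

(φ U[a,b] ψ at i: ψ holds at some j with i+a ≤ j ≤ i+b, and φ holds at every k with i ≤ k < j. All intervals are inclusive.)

Evaluate at each i in [0,9]:
  i=0: ✗ (no rhs in [1,1])
  i=1: ✓ (rhs at j=2; lhs holds on [1,1])
  i=2: ✗ (no rhs in [3,3])
  i=3: ✗ (no rhs in [4,4])
  i=4: ✗ (lhs fails at k=4 before rhs at j=5)
  i=5: ✗ (no rhs in [6,6])
  i=6: ✗ (no rhs in [7,7])
  i=7: ✗ (no rhs in [8,8])
  i=8: ✓ (rhs at j=9; lhs holds on [8,8])
  i=9: ✗ (no rhs in [10,10])

1, 8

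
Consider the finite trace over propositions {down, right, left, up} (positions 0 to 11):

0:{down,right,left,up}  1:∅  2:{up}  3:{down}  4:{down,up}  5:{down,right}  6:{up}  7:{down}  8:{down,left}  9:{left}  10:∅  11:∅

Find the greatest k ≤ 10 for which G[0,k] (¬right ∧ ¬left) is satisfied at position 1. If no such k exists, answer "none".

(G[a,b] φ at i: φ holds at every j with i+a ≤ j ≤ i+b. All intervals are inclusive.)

(¬right ∧ ¬left) must hold from j=1 onward; find where it first fails.
  j=1: holds
  j=2: holds
  j=3: holds
  j=4: holds
  j=5: fails
Holds on [1,4], so largest k = 3.

3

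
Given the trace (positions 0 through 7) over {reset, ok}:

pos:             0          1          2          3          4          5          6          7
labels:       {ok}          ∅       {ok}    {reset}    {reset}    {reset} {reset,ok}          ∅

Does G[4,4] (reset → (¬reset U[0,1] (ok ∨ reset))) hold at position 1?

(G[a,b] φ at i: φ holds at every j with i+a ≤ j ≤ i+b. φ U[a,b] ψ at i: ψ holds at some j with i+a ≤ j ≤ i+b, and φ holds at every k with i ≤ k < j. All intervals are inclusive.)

Check (reset → (¬reset U[0,1] (ok ∨ reset))) at every j in [5,5]:
  j=5: antecedent true; consequent holds → ✓
All positions satisfy it → formula holds.

Yes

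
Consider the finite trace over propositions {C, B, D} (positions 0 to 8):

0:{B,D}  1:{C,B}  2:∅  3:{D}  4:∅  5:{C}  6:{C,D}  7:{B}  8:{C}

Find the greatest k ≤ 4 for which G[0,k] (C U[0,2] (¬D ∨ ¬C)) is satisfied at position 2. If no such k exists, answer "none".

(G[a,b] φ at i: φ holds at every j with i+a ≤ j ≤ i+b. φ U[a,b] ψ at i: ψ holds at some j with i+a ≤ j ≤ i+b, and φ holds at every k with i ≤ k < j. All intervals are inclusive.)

4

(C U[0,2] (¬D ∨ ¬C)) must hold from j=2 onward; find where it first fails.
  j=2: holds
  j=3: holds
  j=4: holds
  j=5: holds
  j=6: holds
Holds through j=6; largest k = 4.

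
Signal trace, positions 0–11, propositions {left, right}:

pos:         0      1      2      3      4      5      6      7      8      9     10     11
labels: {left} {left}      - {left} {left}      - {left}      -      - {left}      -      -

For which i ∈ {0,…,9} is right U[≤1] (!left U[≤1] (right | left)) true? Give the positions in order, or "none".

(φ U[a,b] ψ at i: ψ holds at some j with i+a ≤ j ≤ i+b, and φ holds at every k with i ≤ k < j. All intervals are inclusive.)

0, 1, 2, 3, 4, 5, 6, 8, 9

Evaluate at each i in [0,9]:
  i=0: ✓ (rhs at j=0)
  i=1: ✓ (rhs at j=1)
  i=2: ✓ (rhs at j=2)
  i=3: ✓ (rhs at j=3)
  i=4: ✓ (rhs at j=4)
  i=5: ✓ (rhs at j=5)
  i=6: ✓ (rhs at j=6)
  i=7: ✗ (lhs fails at k=7 before rhs at j=8)
  i=8: ✓ (rhs at j=8)
  i=9: ✓ (rhs at j=9)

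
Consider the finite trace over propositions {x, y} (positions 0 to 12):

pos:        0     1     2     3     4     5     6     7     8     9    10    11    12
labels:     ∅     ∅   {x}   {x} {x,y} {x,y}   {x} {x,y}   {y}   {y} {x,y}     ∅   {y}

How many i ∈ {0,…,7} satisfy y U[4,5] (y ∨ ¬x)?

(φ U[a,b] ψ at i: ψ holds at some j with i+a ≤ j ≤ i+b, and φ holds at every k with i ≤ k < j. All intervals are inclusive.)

Evaluate at each i in [0,7]:
  i=0: ✗ (lhs fails at k=0 before rhs at j=4)
  i=1: ✗ (lhs fails at k=1 before rhs at j=5)
  i=2: ✗ (lhs fails at k=2 before rhs at j=7)
  i=3: ✗ (lhs fails at k=3 before rhs at j=7)
  i=4: ✗ (lhs fails at k=6 before rhs at j=8)
  i=5: ✗ (lhs fails at k=6 before rhs at j=9)
  i=6: ✗ (lhs fails at k=6 before rhs at j=10)
  i=7: ✓ (rhs at j=11; lhs holds on [7,10])
Positions where it holds: {7} → 1.

1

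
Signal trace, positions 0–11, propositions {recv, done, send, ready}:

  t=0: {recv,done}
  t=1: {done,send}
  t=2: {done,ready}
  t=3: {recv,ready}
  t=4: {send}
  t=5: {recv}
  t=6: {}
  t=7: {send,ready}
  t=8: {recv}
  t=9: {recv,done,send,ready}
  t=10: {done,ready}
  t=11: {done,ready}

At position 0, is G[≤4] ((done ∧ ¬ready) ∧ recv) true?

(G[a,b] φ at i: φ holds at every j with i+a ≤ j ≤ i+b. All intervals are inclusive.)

No

Check ((done ∧ ¬ready) ∧ recv) at every j in [0,4]:
  j=0: true
  j=1: false
  j=2: false
  j=3: false
  j=4: false
Fails at j=1 → formula fails.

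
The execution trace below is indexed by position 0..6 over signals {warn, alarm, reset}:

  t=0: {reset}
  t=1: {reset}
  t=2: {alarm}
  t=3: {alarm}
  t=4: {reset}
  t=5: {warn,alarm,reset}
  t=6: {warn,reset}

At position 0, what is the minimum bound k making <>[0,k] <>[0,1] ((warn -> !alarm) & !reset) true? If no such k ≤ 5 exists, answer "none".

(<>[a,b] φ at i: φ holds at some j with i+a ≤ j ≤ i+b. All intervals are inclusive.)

1

Scan j = 0,1,… for <>[0,1] ((warn -> !alarm) & !reset):
  j=0: fails
  j=1: holds
First hit at j=1, so smallest k = 1-0 = 1.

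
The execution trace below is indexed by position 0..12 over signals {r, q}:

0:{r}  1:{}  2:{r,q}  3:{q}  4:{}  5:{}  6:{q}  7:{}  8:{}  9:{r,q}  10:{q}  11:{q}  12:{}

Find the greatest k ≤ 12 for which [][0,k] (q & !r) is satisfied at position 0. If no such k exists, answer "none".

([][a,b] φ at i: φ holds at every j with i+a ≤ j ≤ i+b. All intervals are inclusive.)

(q & !r) must hold from j=0 onward; find where it first fails.
  j=0: fails → no k works.

none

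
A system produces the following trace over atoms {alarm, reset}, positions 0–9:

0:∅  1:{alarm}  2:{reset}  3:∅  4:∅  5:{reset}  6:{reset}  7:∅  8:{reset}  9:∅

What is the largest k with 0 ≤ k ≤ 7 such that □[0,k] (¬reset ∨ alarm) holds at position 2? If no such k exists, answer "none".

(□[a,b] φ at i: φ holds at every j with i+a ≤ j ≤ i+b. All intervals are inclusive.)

(¬reset ∨ alarm) must hold from j=2 onward; find where it first fails.
  j=2: fails → no k works.

none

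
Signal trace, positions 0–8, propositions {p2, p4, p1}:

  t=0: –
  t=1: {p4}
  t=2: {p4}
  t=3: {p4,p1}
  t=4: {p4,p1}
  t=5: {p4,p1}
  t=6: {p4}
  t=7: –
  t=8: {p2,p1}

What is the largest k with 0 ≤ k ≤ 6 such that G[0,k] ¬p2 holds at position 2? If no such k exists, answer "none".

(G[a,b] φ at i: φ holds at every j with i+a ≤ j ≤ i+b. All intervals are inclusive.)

¬p2 must hold from j=2 onward; find where it first fails.
  j=2: holds
  j=3: holds
  j=4: holds
  j=5: holds
  j=6: holds
  j=7: holds
  j=8: fails
Holds on [2,7], so largest k = 5.

5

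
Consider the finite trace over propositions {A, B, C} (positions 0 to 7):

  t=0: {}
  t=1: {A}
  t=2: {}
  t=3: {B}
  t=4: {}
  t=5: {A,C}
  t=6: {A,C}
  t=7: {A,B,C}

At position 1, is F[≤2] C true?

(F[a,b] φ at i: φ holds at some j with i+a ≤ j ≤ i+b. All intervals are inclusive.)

Check C at each j in [1,3]:
  j=1: false
  j=2: false
  j=3: false
No position in the window satisfies it → formula fails.

No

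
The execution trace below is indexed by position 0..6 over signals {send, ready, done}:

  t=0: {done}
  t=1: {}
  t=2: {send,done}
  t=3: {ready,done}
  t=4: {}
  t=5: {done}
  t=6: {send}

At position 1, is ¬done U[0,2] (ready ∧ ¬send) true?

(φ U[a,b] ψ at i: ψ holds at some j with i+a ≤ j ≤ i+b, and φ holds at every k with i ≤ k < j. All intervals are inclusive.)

Need some j in [1,3] with (ready ∧ ¬send), and ¬done at every k in [1,j-1].
  j=1: (ready ∧ ¬send) false.
  j=2: (ready ∧ ¬send) false.
  j=3: (ready ∧ ¬send) holds, but ¬done fails at k=2 → not this j.
No j in the window works → until fails.

False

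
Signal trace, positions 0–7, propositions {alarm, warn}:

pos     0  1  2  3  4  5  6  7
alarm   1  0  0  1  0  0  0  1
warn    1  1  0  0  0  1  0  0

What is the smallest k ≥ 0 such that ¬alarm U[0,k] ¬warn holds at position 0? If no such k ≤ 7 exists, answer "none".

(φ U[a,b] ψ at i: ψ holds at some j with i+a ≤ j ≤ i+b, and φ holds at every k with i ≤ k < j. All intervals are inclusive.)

none

Need earliest j ≥ 0 with ¬warn, and ¬alarm at every k in [0,j-1].
  j=0: rhs fails.
  j=1: rhs fails.
  j=2: rhs holds but lhs fails at k=0.
  j=3: rhs holds but lhs fails at k=0.
  j=4: rhs holds but lhs fails at k=0.
  j=5: rhs fails.
  j=6: rhs holds but lhs fails at k=0.
  j=7: rhs holds but lhs fails at k=0.
No witness within the range → none.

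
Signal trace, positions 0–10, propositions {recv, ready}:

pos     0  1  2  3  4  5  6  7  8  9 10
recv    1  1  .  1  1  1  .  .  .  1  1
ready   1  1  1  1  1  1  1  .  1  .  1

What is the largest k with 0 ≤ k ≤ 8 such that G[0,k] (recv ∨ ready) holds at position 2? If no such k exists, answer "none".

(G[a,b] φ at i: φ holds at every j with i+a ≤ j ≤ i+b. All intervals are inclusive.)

(recv ∨ ready) must hold from j=2 onward; find where it first fails.
  j=2: holds
  j=3: holds
  j=4: holds
  j=5: holds
  j=6: holds
  j=7: fails
Holds on [2,6], so largest k = 4.

4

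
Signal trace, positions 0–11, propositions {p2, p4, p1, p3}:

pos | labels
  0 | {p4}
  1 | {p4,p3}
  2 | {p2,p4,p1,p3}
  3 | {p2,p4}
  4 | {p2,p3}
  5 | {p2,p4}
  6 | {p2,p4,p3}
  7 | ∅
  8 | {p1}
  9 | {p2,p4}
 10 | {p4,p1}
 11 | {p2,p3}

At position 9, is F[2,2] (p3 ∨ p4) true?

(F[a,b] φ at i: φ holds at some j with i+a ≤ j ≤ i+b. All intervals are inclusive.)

Check (p3 ∨ p4) at each j in [11,11]:
  j=11: true
Found at j=11 → formula holds.

True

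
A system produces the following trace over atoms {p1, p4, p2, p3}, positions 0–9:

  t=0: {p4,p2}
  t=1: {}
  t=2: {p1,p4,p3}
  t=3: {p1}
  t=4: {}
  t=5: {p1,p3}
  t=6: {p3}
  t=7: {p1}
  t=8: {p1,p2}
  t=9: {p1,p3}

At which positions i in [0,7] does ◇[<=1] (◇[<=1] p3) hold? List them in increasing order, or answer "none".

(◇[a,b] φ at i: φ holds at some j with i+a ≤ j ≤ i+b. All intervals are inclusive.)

0, 1, 2, 3, 4, 5, 6, 7

Evaluate at each i in [0,7]:
  i=0: ✓ (witness j=1)
  i=1: ✓ (witness j=1)
  i=2: ✓ (witness j=2)
  i=3: ✓ (witness j=4)
  i=4: ✓ (witness j=4)
  i=5: ✓ (witness j=5)
  i=6: ✓ (witness j=6)
  i=7: ✓ (witness j=8)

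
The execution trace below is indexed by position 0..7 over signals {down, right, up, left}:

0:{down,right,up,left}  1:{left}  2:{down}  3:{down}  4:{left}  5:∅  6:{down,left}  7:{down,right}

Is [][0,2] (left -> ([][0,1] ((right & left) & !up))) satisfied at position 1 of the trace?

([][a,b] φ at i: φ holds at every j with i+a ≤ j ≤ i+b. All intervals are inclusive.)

Check (left -> ([][0,1] ((right & left) & !up))) at every j in [1,3]:
  j=1: antecedent true; consequent fails at 1 → ✗
  j=2: antecedent false → ✓
  j=3: antecedent false → ✓
Fails at j=1 → formula fails.

Does not hold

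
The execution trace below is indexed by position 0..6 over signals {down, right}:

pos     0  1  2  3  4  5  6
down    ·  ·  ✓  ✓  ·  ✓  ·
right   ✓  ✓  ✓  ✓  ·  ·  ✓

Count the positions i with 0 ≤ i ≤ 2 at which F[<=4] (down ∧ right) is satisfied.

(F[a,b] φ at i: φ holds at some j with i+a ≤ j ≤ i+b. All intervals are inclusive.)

3

Evaluate at each i in [0,2]:
  i=0: ✓ (witness j=2)
  i=1: ✓ (witness j=2)
  i=2: ✓ (witness j=2)
Positions where it holds: {0, 1, 2} → 3.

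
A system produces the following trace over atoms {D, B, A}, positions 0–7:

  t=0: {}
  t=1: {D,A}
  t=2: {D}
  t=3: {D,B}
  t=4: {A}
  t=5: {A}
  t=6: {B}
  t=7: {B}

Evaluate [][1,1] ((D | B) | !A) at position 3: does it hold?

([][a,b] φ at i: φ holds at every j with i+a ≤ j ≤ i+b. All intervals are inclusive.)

Check ((D | B) | !A) at every j in [4,4]:
  j=4: false
Fails at j=4 → formula fails.

No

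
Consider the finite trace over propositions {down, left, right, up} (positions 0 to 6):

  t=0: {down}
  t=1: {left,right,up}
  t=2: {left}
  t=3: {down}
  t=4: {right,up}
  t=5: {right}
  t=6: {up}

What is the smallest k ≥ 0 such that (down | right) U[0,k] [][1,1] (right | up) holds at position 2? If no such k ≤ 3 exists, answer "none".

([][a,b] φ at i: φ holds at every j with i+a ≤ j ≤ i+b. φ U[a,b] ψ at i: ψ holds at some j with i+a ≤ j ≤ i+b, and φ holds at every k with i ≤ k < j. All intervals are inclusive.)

Need earliest j ≥ 2 with [][1,1] (right | up), and (down | right) at every k in [2,j-1].
  j=2: rhs fails.
  j=3: rhs holds but lhs fails at k=2.
  j=4: rhs holds but lhs fails at k=2.
  j=5: rhs holds but lhs fails at k=2.
No witness within the range → none.

none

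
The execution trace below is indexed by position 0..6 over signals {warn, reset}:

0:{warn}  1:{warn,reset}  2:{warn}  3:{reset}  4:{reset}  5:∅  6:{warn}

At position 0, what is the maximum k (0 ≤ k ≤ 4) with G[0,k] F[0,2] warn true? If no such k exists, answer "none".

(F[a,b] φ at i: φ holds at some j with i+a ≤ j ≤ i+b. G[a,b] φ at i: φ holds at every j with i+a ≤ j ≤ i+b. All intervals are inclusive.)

F[0,2] warn must hold from j=0 onward; find where it first fails.
  j=0: holds
  j=1: holds
  j=2: holds
  j=3: fails
Holds on [0,2], so largest k = 2.

2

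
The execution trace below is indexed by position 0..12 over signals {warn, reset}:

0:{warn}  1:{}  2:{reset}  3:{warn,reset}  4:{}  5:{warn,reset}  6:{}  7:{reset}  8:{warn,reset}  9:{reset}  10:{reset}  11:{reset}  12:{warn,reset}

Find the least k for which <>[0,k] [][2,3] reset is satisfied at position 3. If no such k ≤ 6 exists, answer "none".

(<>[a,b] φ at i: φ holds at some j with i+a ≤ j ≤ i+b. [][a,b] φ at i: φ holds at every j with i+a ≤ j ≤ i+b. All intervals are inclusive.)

Scan j = 3,4,… for [][2,3] reset:
  j=3: fails
  j=4: fails
  j=5: holds
First hit at j=5, so smallest k = 5-3 = 2.

2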